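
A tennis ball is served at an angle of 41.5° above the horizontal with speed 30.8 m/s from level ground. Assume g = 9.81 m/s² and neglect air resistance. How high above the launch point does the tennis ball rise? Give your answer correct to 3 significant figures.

21.2 m

Vertical component of launch velocity: v_y = 30.8 sin 41.5° = 20.41 m/s.
At the highest point the vertical velocity is zero, so v_y² = 2 g h_max.
h_max = (20.41)² / (2 × 9.81) = 416.6 / 19.62 = 21.2 m.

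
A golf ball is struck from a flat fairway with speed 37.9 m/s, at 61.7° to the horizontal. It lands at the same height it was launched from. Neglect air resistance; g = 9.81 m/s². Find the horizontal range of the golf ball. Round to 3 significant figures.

122 m

For level ground, R = v₀² sin(2θ) / g.
sin(2 × 61.7°) = sin 123.4° = 0.8348.
R = (37.9)² × 0.8348 / 9.81 = 122 m.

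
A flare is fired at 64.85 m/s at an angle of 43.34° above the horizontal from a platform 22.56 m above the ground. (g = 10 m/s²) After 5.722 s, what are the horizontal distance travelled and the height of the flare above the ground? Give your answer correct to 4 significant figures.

x = 269.9 m, y = 113.5 m

v_x = 64.85 cos 43.34° = 47.165 m/s; v_y0 = 64.85 sin 43.34° = 44.508 m/s.
x = v_x t = 47.165 × 5.722 = 269.9 m.
y = 22.56 + v_y0 t − ½ g t² = 113.5 m.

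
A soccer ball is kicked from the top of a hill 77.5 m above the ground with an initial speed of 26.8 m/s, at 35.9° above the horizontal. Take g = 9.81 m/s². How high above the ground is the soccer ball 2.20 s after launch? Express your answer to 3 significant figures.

v_y0 = 26.8 sin 35.9° = 15.71 m/s.
y(t) = 77.5 + v_y0 t − ½ g t² = 77.5 + 15.71×2.20 − ½×9.81×2.20² = 88.3 m.

88.3 m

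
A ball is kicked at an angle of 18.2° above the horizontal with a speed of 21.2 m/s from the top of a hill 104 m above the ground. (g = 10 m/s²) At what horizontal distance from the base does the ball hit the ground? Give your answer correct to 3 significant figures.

Components: v_x = 21.2 cos 18.2° = 20.14 m/s, v_y = 21.2 sin 18.2° = 6.622 m/s.
Vertical: 0 = 104 + 6.622 t − ½(10) t² ⇒ 5.000 t² − 6.622 t − 104 = 0.
t = [6.622 + √(43.85 + 2080)] / 10.00 = 5.271 s.
Horizontal: R = v_x · t = 20.14 × 5.271 = 106 m.

106 m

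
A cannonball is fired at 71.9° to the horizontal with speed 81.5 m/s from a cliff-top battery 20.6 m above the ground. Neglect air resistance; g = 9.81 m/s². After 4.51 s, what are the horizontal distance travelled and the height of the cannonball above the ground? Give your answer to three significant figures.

v_x = 81.5 cos 71.9° = 25.32 m/s; v_y0 = 81.5 sin 71.9° = 77.47 m/s.
x = v_x t = 25.32 × 4.51 = 114 m.
y = 20.6 + v_y0 t − ½ g t² = 270 m.

x = 114 m, y = 270 m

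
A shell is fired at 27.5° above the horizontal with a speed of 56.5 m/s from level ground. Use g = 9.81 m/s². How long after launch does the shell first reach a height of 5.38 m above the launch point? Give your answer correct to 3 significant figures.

v_y0 = 56.5 sin 27.5° = 26.09 m/s.
Set y = v_y0 t − ½ g t² = 5.38: 4.905 t² − 26.09 t + 5.38 = 0.
t = [26.09 ± √(680.7 − 105.6)] / 9.81 = (26.09 ± 23.98) / 9.81, giving t = 0.215 s or t = 5.10 s.
The shell is on the way up at the first time, so t = 0.215 s.

0.215 s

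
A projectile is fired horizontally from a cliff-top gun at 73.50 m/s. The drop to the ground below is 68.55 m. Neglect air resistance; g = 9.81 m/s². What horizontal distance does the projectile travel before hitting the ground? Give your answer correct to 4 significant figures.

Initial vertical velocity is zero, so the fall time comes from h = ½ g t²: t = √(2 × 68.55 / 9.81) = 3.7384 s.
Horizontal motion is uniform at 73.50 m/s, so x = 73.50 × 3.7384 = 274.8 m.

274.8 m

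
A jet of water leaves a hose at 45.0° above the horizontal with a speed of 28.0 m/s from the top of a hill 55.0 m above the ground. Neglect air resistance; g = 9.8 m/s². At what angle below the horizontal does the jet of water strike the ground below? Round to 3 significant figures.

62.7°

v_x = 28.0 cos 45.0° = 19.80 m/s.
At impact |v_y| = √(v_y0² + 2 g h) = √(19.80² + 2×9.8×55.0) = 38.34 m/s.
Angle below horizontal = arctan(|v_y| / v_x) = arctan(38.34 / 19.80) = 62.7°.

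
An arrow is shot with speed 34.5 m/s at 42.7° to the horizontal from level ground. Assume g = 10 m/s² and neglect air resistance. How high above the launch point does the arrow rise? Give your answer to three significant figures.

27.4 m

Vertical component of launch velocity: v_y = 34.5 sin 42.7° = 23.40 m/s.
At the highest point the vertical velocity is zero, so v_y² = 2 g h_max.
h_max = (23.40)² / (2 × 10) = 547.6 / 20.00 = 27.4 m.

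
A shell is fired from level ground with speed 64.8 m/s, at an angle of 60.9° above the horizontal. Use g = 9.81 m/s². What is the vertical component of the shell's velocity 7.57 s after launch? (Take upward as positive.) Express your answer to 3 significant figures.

Initial vertical component: v_y0 = 64.8 sin 60.9° = 56.62 m/s.
v_y(t) = v_y0 − g t = 56.62 − 9.81 × 7.57 = -17.6 m/s.

-17.6 m/s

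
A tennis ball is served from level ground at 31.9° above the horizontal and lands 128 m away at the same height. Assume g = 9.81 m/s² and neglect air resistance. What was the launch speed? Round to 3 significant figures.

37.4 m/s

On level ground, R = v₀² sin(2θ) / g, so v₀ = √(R g / sin 2θ).
sin(2 × 31.9°) = 0.8973.
v₀ = √(128 × 9.81 / 0.8973) = √1399 = 37.4 m/s.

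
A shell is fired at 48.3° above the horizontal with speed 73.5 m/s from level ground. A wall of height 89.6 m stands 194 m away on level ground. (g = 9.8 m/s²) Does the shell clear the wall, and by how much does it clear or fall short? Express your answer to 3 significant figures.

v_x = 73.5 cos 48.3° = 48.89 m/s; v_y0 = 73.5 sin 48.3° = 54.88 m/s.
Time to reach the wall: t = 194 / 48.89 = 3.968 s.
Height at that point: y = 54.88×3.968 − 4.900×3.968² = 140.6 m.
That is 140.6 − 89.6 = 51.0 m above the top of the wall, so the shell clears it.

Yes — it clears the wall by 51.0 m.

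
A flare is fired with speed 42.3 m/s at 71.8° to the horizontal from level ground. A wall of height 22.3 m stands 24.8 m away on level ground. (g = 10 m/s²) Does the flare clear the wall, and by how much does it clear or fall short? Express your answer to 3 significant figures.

v_x = 42.3 cos 71.8° = 13.21 m/s; v_y0 = 42.3 sin 71.8° = 40.18 m/s.
Time to reach the wall: t = 24.8 / 13.21 = 1.877 s.
Height at that point: y = 40.18×1.877 − 5.000×1.877² = 57.80 m.
That is 57.80 − 22.3 = 35.5 m above the top of the wall, so the flare clears it.

Yes — it clears the wall by 35.5 m.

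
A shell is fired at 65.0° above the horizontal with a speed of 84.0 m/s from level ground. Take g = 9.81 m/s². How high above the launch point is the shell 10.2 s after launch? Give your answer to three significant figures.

v_y0 = 84.0 sin 65.0° = 76.13 m/s.
y(t) = v_y0 t − ½ g t² = 76.13×10.2 − 4.905×10.2² = 266 m.

266 m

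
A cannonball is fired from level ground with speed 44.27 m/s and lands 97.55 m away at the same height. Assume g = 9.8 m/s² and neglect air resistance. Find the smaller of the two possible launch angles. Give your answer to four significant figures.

Level-ground range: R = v₀² sin(2θ)/g ⇒ sin 2θ = R g / v₀² = 97.55×9.8/44.27² = 0.4878.
2θ = arcsin(0.4878) = 29.196° or 180° − 29.196° = 150.804°.
So θ = 14.60° or θ = 75.40°.

14.60°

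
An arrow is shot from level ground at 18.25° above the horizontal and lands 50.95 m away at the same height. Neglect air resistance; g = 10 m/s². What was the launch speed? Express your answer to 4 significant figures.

On level ground, R = v₀² sin(2θ) / g, so v₀ = √(R g / sin 2θ).
sin(2 × 18.25°) = 0.5948.
v₀ = √(50.95 × 10 / 0.5948) = √856.59 = 29.27 m/s.

29.27 m/s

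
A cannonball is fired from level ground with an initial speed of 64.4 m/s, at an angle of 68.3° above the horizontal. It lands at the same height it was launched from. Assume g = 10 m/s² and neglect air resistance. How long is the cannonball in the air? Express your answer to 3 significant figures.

Vertical component: v_y = 64.4 sin 68.3° = 59.84 m/s.
For a projectile landing at launch height, time of flight is t = 2 v_y / g = 2 × 59.84 / 10 = 12.0 s.

12.0 s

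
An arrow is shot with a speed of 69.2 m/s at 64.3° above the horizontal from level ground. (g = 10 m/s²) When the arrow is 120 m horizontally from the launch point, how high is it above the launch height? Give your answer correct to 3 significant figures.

v_x = 69.2 cos 64.3° = 30.01 m/s, v_y0 = 69.2 sin 64.3° = 62.35 m/s.
Time to reach x = 120 m: t = x / v_x = 120 / 30.01 = 3.999 s.
y = v_y0 t − ½ g t² = 62.35×3.999 − 5.000×3.999² = 169 m.

169 m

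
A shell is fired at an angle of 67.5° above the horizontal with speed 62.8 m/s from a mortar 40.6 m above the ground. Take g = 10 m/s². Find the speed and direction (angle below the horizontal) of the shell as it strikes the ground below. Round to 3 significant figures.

v_x = 62.8 cos 67.5° = 24.03 m/s (constant).
|v_y| at impact = √((58.02)² + 2×10×40.6) = 64.64 m/s.
Speed = √(24.03² + 64.64²) = 69.0 m/s; angle = arctan(64.64/24.03) = 69.6° below horizontal.

69.0 m/s at 69.6° below the horizontal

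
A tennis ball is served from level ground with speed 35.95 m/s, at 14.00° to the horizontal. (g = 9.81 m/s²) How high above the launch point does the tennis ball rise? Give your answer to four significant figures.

Vertical component of launch velocity: v_y = 35.95 sin 14.00° = 8.6971 m/s.
At the highest point the vertical velocity is zero, so v_y² = 2 g h_max.
h_max = (8.6971)² / (2 × 9.81) = 75.640 / 19.62 = 3.855 m.

3.855 m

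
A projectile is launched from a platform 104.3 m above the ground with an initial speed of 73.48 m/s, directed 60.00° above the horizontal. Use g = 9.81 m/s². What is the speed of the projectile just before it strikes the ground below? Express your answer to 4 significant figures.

86.29 m/s

v_x = 73.48 cos 60.00° = 36.740 m/s is unchanged throughout.
For the vertical component, v_y² = v_y0² + 2 g h = (63.636)² + 2×9.81×104.3 = 6095.9, so |v_y| = 78.076 m/s.
Impact speed = √(v_x² + v_y²) = √(1349.8 + 6095.9) = 86.29 m/s.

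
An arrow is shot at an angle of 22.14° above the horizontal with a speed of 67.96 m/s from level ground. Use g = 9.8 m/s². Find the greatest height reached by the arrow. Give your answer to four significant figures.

Vertical component of launch velocity: v_y = 67.96 sin 22.14° = 25.612 m/s.
At the highest point the vertical velocity is zero, so v_y² = 2 g h_max.
h_max = (25.612)² / (2 × 9.8) = 655.97 / 19.60 = 33.47 m.

33.47 m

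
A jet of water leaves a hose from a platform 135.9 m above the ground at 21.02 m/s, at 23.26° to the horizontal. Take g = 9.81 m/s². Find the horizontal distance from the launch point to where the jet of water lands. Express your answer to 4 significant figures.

119.3 m

Components: v_x = 21.02 cos 23.26° = 19.312 m/s, v_y = 21.02 sin 23.26° = 8.3009 m/s.
Vertical: 0 = 135.9 + 8.3009 t − ½(9.81) t² ⇒ 4.905 t² − 8.3009 t − 135.9 = 0.
t = [8.3009 + √(68.905 + 2666.4)] / 9.810 = 6.1775 s.
Horizontal: R = v_x · t = 19.312 × 6.1775 = 119.3 m.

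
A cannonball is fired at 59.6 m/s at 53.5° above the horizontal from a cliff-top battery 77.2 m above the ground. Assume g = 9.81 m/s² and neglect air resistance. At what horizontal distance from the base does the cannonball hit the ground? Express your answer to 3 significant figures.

396 m

Components: v_x = 59.6 cos 53.5° = 35.45 m/s, v_y = 59.6 sin 53.5° = 47.91 m/s.
Vertical: 0 = 77.2 + 47.91 t − ½(9.81) t² ⇒ 4.905 t² − 47.91 t − 77.2 = 0.
t = [47.91 + √(2295 + 1515)] / 9.810 = 11.18 s.
Horizontal: R = v_x · t = 35.45 × 11.18 = 396 m.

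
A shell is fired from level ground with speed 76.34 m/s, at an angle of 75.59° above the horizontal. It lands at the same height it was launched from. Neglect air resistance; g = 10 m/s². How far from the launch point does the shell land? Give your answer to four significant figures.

Components: v_x = 76.34 cos 75.59° = 18.998 m/s, v_y = 76.34 sin 75.59° = 73.938 m/s.
Time of flight (same landing height): t = 2 v_y / g = 2 × 73.938 / 10 = 14.788 s.
Range: R = v_x · t = 18.998 × 14.788 = 280.9 m.

280.9 m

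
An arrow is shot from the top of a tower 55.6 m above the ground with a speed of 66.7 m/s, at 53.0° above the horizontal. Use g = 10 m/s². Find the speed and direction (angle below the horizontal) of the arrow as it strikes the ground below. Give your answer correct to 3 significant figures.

74.6 m/s at 57.4° below the horizontal

v_x = 66.7 cos 53.0° = 40.14 m/s (constant).
|v_y| at impact = √((53.27)² + 2×10×55.6) = 62.85 m/s.
Speed = √(40.14² + 62.85²) = 74.6 m/s; angle = arctan(62.85/40.14) = 57.4° below horizontal.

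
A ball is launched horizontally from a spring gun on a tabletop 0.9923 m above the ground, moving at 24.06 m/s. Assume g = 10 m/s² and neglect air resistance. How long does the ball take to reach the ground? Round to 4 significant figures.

0.4455 s

The horizontal speed doesn't affect the fall. With v_y0 = 0, h = ½ g t².
t = √(2 × 0.9923 / 10) = √0.19846 = 0.4455 s.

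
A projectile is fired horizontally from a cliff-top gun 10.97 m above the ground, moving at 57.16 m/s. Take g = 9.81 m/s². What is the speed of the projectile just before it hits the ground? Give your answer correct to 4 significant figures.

Fall time: t = √(2 × 10.97 / 9.81) = 1.4955 s.
At impact: v_x = 57.16 m/s (unchanged), v_y = g t = 9.81 × 1.4955 = 14.671 m/s.
Speed = √(v_x² + v_y²) = √(3267.3 + 215.24) = 59.01 m/s.

59.01 m/s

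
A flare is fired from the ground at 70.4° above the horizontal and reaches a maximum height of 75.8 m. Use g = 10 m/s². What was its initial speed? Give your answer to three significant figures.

41.3 m/s

At maximum height v_y = 0, so (v₀ sin θ)² = 2 g H.
v₀ sin 70.4° = √(2 × 10 × 75.8) = 38.94 m/s.
v₀ = 38.94 / sin 70.4° = 38.94 / 0.9421 = 41.3 m/s.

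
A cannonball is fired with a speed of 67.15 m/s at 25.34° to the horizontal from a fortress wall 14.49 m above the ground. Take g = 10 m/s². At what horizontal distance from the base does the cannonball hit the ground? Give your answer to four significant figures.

Components: v_x = 67.15 cos 25.34° = 60.689 m/s, v_y = 67.15 sin 25.34° = 28.739 m/s.
Vertical: 0 = 14.49 + 28.739 t − ½(10) t² ⇒ 5.000 t² − 28.739 t − 14.49 = 0.
t = [28.739 + √(825.93 + 289.80)] / 10.00 = 6.2142 s.
Horizontal: R = v_x · t = 60.689 × 6.2142 = 377.1 m.

377.1 m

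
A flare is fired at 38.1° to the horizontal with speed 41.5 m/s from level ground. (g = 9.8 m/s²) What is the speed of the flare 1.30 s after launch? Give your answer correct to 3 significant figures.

35.1 m/s

v_x = 41.5 cos 38.1° = 32.66 m/s (constant).
v_y(t) = 41.5 sin 38.1° − g t = 25.61 − 9.8 × 1.30 = 12.87 m/s.
Speed = √(v_x² + v_y²) = √(1067 + 165.6) = 35.1 m/s.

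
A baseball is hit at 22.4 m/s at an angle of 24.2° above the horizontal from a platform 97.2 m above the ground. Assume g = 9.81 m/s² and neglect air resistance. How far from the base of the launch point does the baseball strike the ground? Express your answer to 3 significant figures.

Components: v_x = 22.4 cos 24.2° = 20.43 m/s, v_y = 22.4 sin 24.2° = 9.182 m/s.
Vertical: 0 = 97.2 + 9.182 t − ½(9.81) t² ⇒ 4.905 t² − 9.182 t − 97.2 = 0.
t = [9.182 + √(84.31 + 1907)] / 9.810 = 5.485 s.
Horizontal: R = v_x · t = 20.43 × 5.485 = 112 m.

112 m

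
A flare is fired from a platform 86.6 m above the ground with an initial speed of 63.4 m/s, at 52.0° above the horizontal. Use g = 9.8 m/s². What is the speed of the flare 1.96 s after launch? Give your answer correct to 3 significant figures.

49.7 m/s

v_x = 63.4 cos 52.0° = 39.03 m/s (constant).
v_y(t) = 63.4 sin 52.0° − g t = 49.96 − 9.8 × 1.96 = 30.75 m/s.
Speed = √(v_x² + v_y²) = √(1523 + 945.6) = 49.7 m/s.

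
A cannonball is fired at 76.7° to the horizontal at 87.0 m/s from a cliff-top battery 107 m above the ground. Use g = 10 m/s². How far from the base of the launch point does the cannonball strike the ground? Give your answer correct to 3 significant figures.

363 m

Components: v_x = 87.0 cos 76.7° = 20.01 m/s, v_y = 87.0 sin 76.7° = 84.67 m/s.
Vertical: 0 = 107 + 84.67 t − ½(10) t² ⇒ 5.000 t² − 84.67 t − 107 = 0.
t = [84.67 + √(7169 + 2140)] / 10.00 = 18.12 s.
Horizontal: R = v_x · t = 20.01 × 18.12 = 363 m.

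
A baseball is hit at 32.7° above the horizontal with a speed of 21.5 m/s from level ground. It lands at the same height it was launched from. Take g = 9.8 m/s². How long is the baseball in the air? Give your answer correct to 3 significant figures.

Vertical component: v_y = 21.5 sin 32.7° = 11.62 m/s.
For a projectile landing at launch height, time of flight is t = 2 v_y / g = 2 × 11.62 / 9.8 = 2.37 s.

2.37 s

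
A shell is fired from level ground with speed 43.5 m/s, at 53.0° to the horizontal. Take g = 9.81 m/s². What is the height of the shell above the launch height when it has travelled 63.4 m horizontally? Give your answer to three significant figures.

55.4 m

v_x = 43.5 cos 53.0° = 26.18 m/s, v_y0 = 43.5 sin 53.0° = 34.74 m/s.
Time to reach x = 63.4 m: t = x / v_x = 63.4 / 26.18 = 2.422 s.
y = v_y0 t − ½ g t² = 34.74×2.422 − 4.905×2.422² = 55.4 m.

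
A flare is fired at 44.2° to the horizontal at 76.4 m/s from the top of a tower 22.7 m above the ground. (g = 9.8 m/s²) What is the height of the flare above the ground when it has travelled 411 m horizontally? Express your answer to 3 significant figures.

v_x = 76.4 cos 44.2° = 54.77 m/s, v_y0 = 76.4 sin 44.2° = 53.26 m/s.
Time to reach x = 411 m: t = x / v_x = 411 / 54.77 = 7.504 s.
y = 22.7 + v_y0 t − ½ g t² = 22.7 + 53.26×7.504 − 4.900×7.504² = 146 m.

146 m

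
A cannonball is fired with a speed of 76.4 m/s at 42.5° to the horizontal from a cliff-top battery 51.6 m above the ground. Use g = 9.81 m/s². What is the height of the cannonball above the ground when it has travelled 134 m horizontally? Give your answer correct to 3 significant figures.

147 m

v_x = 76.4 cos 42.5° = 56.33 m/s, v_y0 = 76.4 sin 42.5° = 51.62 m/s.
Time to reach x = 134 m: t = x / v_x = 134 / 56.33 = 2.379 s.
y = 51.6 + v_y0 t − ½ g t² = 51.6 + 51.62×2.379 − 4.905×2.379² = 147 m.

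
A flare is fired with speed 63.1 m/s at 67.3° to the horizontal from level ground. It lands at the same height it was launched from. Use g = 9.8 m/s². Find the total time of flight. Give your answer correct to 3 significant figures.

Vertical component: v_y = 63.1 sin 67.3° = 58.21 m/s.
For a projectile landing at launch height, time of flight is t = 2 v_y / g = 2 × 58.21 / 9.8 = 11.9 s.

11.9 s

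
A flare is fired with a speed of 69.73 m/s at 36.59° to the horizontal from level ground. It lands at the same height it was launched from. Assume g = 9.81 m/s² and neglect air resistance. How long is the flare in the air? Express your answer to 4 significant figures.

8.474 s

Vertical component: v_y = 69.73 sin 36.59° = 41.565 m/s.
For a projectile landing at launch height, time of flight is t = 2 v_y / g = 2 × 41.565 / 9.81 = 8.474 s.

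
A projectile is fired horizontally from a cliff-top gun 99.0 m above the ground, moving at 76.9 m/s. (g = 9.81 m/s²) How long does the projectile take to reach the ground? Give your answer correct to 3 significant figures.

4.49 s

The horizontal speed doesn't affect the fall. With v_y0 = 0, h = ½ g t².
t = √(2 × 99.0 / 9.81) = √20.18 = 4.49 s.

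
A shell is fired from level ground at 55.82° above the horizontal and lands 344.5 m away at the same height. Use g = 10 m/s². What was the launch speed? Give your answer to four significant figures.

On level ground, R = v₀² sin(2θ) / g, so v₀ = √(R g / sin 2θ).
sin(2 × 55.82°) = 0.9295.
v₀ = √(344.5 × 10 / 0.9295) = √3706.3 = 60.88 m/s.

60.88 m/s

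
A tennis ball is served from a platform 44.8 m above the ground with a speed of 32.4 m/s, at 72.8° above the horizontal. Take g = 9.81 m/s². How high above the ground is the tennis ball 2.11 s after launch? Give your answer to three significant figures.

88.3 m

v_y0 = 32.4 sin 72.8° = 30.95 m/s.
y(t) = 44.8 + v_y0 t − ½ g t² = 44.8 + 30.95×2.11 − ½×9.81×2.11² = 88.3 m.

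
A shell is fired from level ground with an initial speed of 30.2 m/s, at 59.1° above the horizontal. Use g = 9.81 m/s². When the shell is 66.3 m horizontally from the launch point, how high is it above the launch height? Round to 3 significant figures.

v_x = 30.2 cos 59.1° = 15.51 m/s, v_y0 = 30.2 sin 59.1° = 25.91 m/s.
Time to reach x = 66.3 m: t = x / v_x = 66.3 / 15.51 = 4.275 s.
y = v_y0 t − ½ g t² = 25.91×4.275 − 4.905×4.275² = 21.1 m.

21.1 m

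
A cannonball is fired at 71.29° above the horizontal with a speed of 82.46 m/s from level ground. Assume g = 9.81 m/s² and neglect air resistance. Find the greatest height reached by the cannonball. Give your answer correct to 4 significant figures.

Vertical component of launch velocity: v_y = 82.46 sin 71.29° = 78.102 m/s.
At the highest point the vertical velocity is zero, so v_y² = 2 g h_max.
h_max = (78.102)² / (2 × 9.81) = 6099.9 / 19.62 = 310.9 m.

310.9 m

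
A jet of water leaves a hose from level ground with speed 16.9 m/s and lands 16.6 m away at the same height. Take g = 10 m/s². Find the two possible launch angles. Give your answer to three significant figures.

17.8° and 72.2°

Level-ground range: R = v₀² sin(2θ)/g ⇒ sin 2θ = R g / v₀² = 16.6×10/16.9² = 0.5812.
2θ = arcsin(0.5812) = 35.53° or 180° − 35.53° = 144.47°.
So θ = 17.8° or θ = 72.2°.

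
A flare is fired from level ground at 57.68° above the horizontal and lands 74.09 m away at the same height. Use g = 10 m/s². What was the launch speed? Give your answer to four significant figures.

28.63 m/s

On level ground, R = v₀² sin(2θ) / g, so v₀ = √(R g / sin 2θ).
sin(2 × 57.68°) = 0.9036.
v₀ = √(74.09 × 10 / 0.9036) = √819.94 = 28.63 m/s.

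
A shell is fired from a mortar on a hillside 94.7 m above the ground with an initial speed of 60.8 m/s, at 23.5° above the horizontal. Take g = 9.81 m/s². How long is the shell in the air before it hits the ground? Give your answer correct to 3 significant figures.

7.51 s

Vertical component: v_y = 60.8 sin 23.5° = 24.24 m/s.
Taking up as positive with launch at y = 94.7 m, landing at y = 0: 0 = 94.7 + 24.24 t − ½(9.81) t².
Solving 4.905 t² − 24.24 t − 94.7 = 0 gives t = [24.24 + √(24.24² + 4·4.905·94.7)] / 9.810 = 7.51 s.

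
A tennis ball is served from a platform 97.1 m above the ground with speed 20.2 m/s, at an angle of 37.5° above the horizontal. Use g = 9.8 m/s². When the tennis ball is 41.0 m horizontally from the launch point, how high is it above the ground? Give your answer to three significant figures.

96.5 m

v_x = 20.2 cos 37.5° = 16.03 m/s, v_y0 = 20.2 sin 37.5° = 12.30 m/s.
Time to reach x = 41.0 m: t = x / v_x = 41.0 / 16.03 = 2.558 s.
y = 97.1 + v_y0 t − ½ g t² = 97.1 + 12.30×2.558 − 4.900×2.558² = 96.5 m.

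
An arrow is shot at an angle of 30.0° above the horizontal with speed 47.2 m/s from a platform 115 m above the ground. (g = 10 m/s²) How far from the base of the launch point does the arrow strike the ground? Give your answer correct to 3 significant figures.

315 m

Components: v_x = 47.2 cos 30.0° = 40.88 m/s, v_y = 47.2 sin 30.0° = 23.60 m/s.
Vertical: 0 = 115 + 23.60 t − ½(10) t² ⇒ 5.000 t² − 23.60 t − 115 = 0.
t = [23.60 + √(557.0 + 2300)] / 10.00 = 7.705 s.
Horizontal: R = v_x · t = 40.88 × 7.705 = 315 m.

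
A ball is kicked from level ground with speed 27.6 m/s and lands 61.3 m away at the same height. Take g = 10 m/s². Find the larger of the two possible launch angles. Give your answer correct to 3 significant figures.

Level-ground range: R = v₀² sin(2θ)/g ⇒ sin 2θ = R g / v₀² = 61.3×10/27.6² = 0.8047.
2θ = arcsin(0.8047) = 53.58° or 180° − 53.58° = 126.42°.
So θ = 26.8° or θ = 63.2°.

63.2°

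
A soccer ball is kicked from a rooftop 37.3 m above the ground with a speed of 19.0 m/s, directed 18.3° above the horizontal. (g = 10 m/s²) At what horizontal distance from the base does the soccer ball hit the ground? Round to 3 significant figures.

61.2 m

Components: v_x = 19.0 cos 18.3° = 18.04 m/s, v_y = 19.0 sin 18.3° = 5.966 m/s.
Vertical: 0 = 37.3 + 5.966 t − ½(10) t² ⇒ 5.000 t² − 5.966 t − 37.3 = 0.
t = [5.966 + √(35.59 + 746.0)] / 10.00 = 3.392 s.
Horizontal: R = v_x · t = 18.04 × 3.392 = 61.2 m.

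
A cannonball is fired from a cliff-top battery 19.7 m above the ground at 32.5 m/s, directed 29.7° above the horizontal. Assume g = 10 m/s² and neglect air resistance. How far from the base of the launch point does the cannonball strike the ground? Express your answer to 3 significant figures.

Components: v_x = 32.5 cos 29.7° = 28.23 m/s, v_y = 32.5 sin 29.7° = 16.10 m/s.
Vertical: 0 = 19.7 + 16.10 t − ½(10) t² ⇒ 5.000 t² − 16.10 t − 19.7 = 0.
t = [16.10 + √(259.2 + 394.0)] / 10.00 = 4.166 s.
Horizontal: R = v_x · t = 28.23 × 4.166 = 118 m.

118 m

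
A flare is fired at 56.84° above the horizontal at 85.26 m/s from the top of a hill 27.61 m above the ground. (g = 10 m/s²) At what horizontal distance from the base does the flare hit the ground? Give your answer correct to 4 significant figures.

Components: v_x = 85.26 cos 56.84° = 46.635 m/s, v_y = 85.26 sin 56.84° = 71.375 m/s.
Vertical: 0 = 27.61 + 71.375 t − ½(10) t² ⇒ 5.000 t² − 71.375 t − 27.61 = 0.
t = [71.375 + √(5094.4 + 552.20)] / 10.00 = 14.652 s.
Horizontal: R = v_x · t = 46.635 × 14.652 = 683.3 m.

683.3 m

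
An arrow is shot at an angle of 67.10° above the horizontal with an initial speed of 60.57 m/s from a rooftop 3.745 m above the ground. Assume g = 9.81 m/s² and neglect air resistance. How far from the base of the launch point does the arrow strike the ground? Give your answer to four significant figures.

Components: v_x = 60.57 cos 67.10° = 23.569 m/s, v_y = 60.57 sin 67.10° = 55.796 m/s.
Vertical: 0 = 3.745 + 55.796 t − ½(9.81) t² ⇒ 4.905 t² − 55.796 t − 3.745 = 0.
t = [55.796 + √(3113.2 + 73.477)] / 9.810 = 11.442 s.
Horizontal: R = v_x · t = 23.569 × 11.442 = 269.7 m.

269.7 m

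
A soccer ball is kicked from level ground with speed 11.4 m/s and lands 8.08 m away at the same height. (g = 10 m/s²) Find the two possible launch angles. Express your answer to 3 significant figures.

19.2° and 70.8°

Level-ground range: R = v₀² sin(2θ)/g ⇒ sin 2θ = R g / v₀² = 8.08×10/11.4² = 0.6217.
2θ = arcsin(0.6217) = 38.44° or 180° − 38.44° = 141.56°.
So θ = 19.2° or θ = 70.8°.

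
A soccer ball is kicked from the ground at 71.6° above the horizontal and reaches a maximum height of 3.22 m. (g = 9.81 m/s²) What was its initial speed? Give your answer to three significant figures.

8.38 m/s

At maximum height v_y = 0, so (v₀ sin θ)² = 2 g H.
v₀ sin 71.6° = √(2 × 9.81 × 3.22) = 7.948 m/s.
v₀ = 7.948 / sin 71.6° = 7.948 / 0.9489 = 8.38 m/s.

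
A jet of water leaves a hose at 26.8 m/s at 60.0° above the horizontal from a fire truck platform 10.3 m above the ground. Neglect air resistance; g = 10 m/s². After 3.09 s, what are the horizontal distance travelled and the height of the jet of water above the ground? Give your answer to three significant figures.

x = 41.4 m, y = 34.3 m

v_x = 26.8 cos 60.0° = 13.40 m/s; v_y0 = 26.8 sin 60.0° = 23.21 m/s.
x = v_x t = 13.40 × 3.09 = 41.4 m.
y = 10.3 + v_y0 t − ½ g t² = 34.3 m.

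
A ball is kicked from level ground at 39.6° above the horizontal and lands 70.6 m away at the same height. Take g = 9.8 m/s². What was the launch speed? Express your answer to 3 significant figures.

On level ground, R = v₀² sin(2θ) / g, so v₀ = √(R g / sin 2θ).
sin(2 × 39.6°) = 0.9823.
v₀ = √(70.6 × 9.8 / 0.9823) = √704.3 = 26.5 m/s.

26.5 m/s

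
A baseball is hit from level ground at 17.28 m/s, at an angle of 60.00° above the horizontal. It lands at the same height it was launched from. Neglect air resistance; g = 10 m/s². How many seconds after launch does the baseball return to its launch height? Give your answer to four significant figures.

2.993 s

Vertical component: v_y = 17.28 sin 60.00° = 14.965 m/s.
For a projectile landing at launch height, time of flight is t = 2 v_y / g = 2 × 14.965 / 10 = 2.993 s.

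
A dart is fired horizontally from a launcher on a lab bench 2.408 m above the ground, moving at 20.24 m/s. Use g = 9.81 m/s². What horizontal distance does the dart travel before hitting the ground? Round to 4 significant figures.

Initial vertical velocity is zero, so the fall time comes from h = ½ g t²: t = √(2 × 2.408 / 9.81) = 0.70066 s.
Horizontal motion is uniform at 20.24 m/s, so x = 20.24 × 0.70066 = 14.18 m.

14.18 m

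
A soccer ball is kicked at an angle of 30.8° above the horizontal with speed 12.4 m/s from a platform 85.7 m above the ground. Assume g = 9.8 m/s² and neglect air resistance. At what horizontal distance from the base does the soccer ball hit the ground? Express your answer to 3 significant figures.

Components: v_x = 12.4 cos 30.8° = 10.65 m/s, v_y = 12.4 sin 30.8° = 6.349 m/s.
Vertical: 0 = 85.7 + 6.349 t − ½(9.8) t² ⇒ 4.900 t² − 6.349 t − 85.7 = 0.
t = [6.349 + √(40.31 + 1680)] / 9.800 = 4.880 s.
Horizontal: R = v_x · t = 10.65 × 4.880 = 52.0 m.

52.0 m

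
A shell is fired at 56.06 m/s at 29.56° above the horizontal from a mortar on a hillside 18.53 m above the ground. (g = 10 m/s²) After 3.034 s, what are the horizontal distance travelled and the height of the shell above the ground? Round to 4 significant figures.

v_x = 56.06 cos 29.56° = 48.763 m/s; v_y0 = 56.06 sin 29.56° = 27.656 m/s.
x = v_x t = 48.763 × 3.034 = 147.9 m.
y = 18.53 + v_y0 t − ½ g t² = 56.41 m.

x = 147.9 m, y = 56.41 m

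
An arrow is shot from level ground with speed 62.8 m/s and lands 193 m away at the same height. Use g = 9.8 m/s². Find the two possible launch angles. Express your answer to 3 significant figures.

Level-ground range: R = v₀² sin(2θ)/g ⇒ sin 2θ = R g / v₀² = 193×9.8/62.8² = 0.4796.
2θ = arcsin(0.4796) = 28.66° or 180° − 28.66° = 151.34°.
So θ = 14.3° or θ = 75.7°.

14.3° and 75.7°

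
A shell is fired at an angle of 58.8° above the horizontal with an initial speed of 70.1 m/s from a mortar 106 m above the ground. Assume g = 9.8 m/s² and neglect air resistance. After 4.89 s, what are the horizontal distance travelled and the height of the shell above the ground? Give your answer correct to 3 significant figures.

x = 178 m, y = 282 m

v_x = 70.1 cos 58.8° = 36.31 m/s; v_y0 = 70.1 sin 58.8° = 59.96 m/s.
x = v_x t = 36.31 × 4.89 = 178 m.
y = 106 + v_y0 t − ½ g t² = 282 m.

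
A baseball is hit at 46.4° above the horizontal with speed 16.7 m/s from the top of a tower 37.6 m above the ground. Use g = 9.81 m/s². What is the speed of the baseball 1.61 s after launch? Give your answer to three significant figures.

12.1 m/s

v_x = 16.7 cos 46.4° = 11.52 m/s (constant).
v_y(t) = 16.7 sin 46.4° − g t = 12.09 − 9.81 × 1.61 = -3.704 m/s.
Speed = √(v_x² + v_y²) = √(132.7 + 13.72) = 12.1 m/s.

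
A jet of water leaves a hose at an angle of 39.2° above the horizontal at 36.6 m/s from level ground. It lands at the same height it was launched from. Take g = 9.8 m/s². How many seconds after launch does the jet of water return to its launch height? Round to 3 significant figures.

Vertical component: v_y = 36.6 sin 39.2° = 23.13 m/s.
For a projectile landing at launch height, time of flight is t = 2 v_y / g = 2 × 23.13 / 9.8 = 4.72 s.

4.72 s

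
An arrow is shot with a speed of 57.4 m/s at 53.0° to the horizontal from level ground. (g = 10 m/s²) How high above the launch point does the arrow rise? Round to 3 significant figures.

105 m

Vertical component of launch velocity: v_y = 57.4 sin 53.0° = 45.84 m/s.
At the highest point the vertical velocity is zero, so v_y² = 2 g h_max.
h_max = (45.84)² / (2 × 10) = 2101 / 20.00 = 105 m.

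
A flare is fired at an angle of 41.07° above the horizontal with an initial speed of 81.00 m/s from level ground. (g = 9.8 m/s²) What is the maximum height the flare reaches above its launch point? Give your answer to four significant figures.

Vertical component of launch velocity: v_y = 81.00 sin 41.07° = 53.215 m/s.
At the highest point the vertical velocity is zero, so v_y² = 2 g h_max.
h_max = (53.215)² / (2 × 9.8) = 2831.8 / 19.60 = 144.5 m.

144.5 m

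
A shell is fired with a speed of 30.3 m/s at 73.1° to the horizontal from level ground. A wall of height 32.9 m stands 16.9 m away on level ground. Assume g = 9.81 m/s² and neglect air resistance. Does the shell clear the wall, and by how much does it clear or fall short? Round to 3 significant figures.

Yes — it clears the wall by 4.67 m.

v_x = 30.3 cos 73.1° = 8.808 m/s; v_y0 = 30.3 sin 73.1° = 28.99 m/s.
Time to reach the wall: t = 16.9 / 8.808 = 1.919 s.
Height at that point: y = 28.99×1.919 − 4.905×1.919² = 37.57 m.
That is 37.57 − 32.9 = 4.67 m above the top of the wall, so the shell clears it.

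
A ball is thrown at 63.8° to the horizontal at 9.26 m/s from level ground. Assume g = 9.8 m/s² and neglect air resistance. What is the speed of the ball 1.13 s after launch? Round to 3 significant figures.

v_x = 9.26 cos 63.8° = 4.088 m/s (constant).
v_y(t) = 9.26 sin 63.8° − g t = 8.309 − 9.8 × 1.13 = -2.765 m/s.
Speed = √(v_x² + v_y²) = √(16.71 + 7.645) = 4.94 m/s.

4.94 m/s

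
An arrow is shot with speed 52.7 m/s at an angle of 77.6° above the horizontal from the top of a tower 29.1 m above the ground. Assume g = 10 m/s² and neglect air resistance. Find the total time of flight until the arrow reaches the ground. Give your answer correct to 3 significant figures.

Vertical component: v_y = 52.7 sin 77.6° = 51.47 m/s.
Taking up as positive with launch at y = 29.1 m, landing at y = 0: 0 = 29.1 + 51.47 t − ½(10) t².
Solving 5.000 t² − 51.47 t − 29.1 = 0 gives t = [51.47 + √(51.47² + 4·5.000·29.1)] / 10.00 = 10.8 s.

10.8 s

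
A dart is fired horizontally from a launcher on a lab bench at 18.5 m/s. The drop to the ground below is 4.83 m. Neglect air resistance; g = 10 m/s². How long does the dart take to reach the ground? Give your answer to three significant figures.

The horizontal speed doesn't affect the fall. With v_y0 = 0, h = ½ g t².
t = √(2 × 4.83 / 10) = √0.9660 = 0.983 s.

0.983 s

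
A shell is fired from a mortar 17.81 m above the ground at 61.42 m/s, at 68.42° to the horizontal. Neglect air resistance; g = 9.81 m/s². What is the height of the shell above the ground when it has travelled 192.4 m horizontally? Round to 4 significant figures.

v_x = 61.42 cos 68.42° = 22.590 m/s, v_y0 = 61.42 sin 68.42° = 57.115 m/s.
Time to reach x = 192.4 m: t = x / v_x = 192.4 / 22.590 = 8.5170 s.
y = 17.81 + v_y0 t − ½ g t² = 17.81 + 57.115×8.5170 − 4.905×8.5170² = 148.5 m.

148.5 m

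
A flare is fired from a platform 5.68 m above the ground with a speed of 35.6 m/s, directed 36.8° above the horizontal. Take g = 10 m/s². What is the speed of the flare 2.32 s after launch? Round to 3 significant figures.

v_x = 35.6 cos 36.8° = 28.51 m/s (constant).
v_y(t) = 35.6 sin 36.8° − g t = 21.33 − 10 × 2.32 = -1.870 m/s.
Speed = √(v_x² + v_y²) = √(812.8 + 3.497) = 28.6 m/s.

28.6 m/s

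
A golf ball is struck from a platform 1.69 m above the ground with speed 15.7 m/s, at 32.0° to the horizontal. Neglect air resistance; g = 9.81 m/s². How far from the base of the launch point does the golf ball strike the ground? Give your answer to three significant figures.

Components: v_x = 15.7 cos 32.0° = 13.31 m/s, v_y = 15.7 sin 32.0° = 8.320 m/s.
Vertical: 0 = 1.69 + 8.320 t − ½(9.81) t² ⇒ 4.905 t² − 8.320 t − 1.69 = 0.
t = [8.320 + √(69.22 + 33.16)] / 9.810 = 1.880 s.
Horizontal: R = v_x · t = 13.31 × 1.880 = 25.0 m.

25.0 m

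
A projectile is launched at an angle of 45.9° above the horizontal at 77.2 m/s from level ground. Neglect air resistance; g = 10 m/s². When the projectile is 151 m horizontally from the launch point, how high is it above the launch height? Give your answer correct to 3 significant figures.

v_x = 77.2 cos 45.9° = 53.72 m/s, v_y0 = 77.2 sin 45.9° = 55.44 m/s.
Time to reach x = 151 m: t = x / v_x = 151 / 53.72 = 2.811 s.
y = v_y0 t − ½ g t² = 55.44×2.811 − 5.000×2.811² = 116 m.

116 m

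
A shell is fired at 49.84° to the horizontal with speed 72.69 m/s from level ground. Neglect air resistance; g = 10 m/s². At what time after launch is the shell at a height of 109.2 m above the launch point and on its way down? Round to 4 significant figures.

8.559 s

v_y0 = 72.69 sin 49.84° = 55.553 m/s.
Set y = v_y0 t − ½ g t² = 109.2: 5.000 t² − 55.553 t + 109.2 = 0.
t = [55.553 ± √(3086.1 − 2184.0)] / 10 = (55.553 ± 30.035) / 10, giving t = 2.552 s or t = 8.559 s.
On the way down corresponds to the larger root: t = 8.559 s.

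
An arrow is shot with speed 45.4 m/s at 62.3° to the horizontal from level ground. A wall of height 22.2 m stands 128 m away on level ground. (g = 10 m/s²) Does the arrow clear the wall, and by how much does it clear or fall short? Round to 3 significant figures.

v_x = 45.4 cos 62.3° = 21.10 m/s; v_y0 = 45.4 sin 62.3° = 40.20 m/s.
Time to reach the wall: t = 128 / 21.10 = 6.066 s.
Height at that point: y = 40.20×6.066 − 5.000×6.066² = 59.87 m.
That is 59.87 − 22.2 = 37.7 m above the top of the wall, so the arrow clears it.

Yes — it clears the wall by 37.7 m.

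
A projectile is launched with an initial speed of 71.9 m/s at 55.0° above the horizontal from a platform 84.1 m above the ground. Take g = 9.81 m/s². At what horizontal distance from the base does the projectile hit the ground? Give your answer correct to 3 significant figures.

Components: v_x = 71.9 cos 55.0° = 41.24 m/s, v_y = 71.9 sin 55.0° = 58.90 m/s.
Vertical: 0 = 84.1 + 58.90 t − ½(9.81) t² ⇒ 4.905 t² − 58.90 t − 84.1 = 0.
t = [58.90 + √(3469 + 1650)] / 9.810 = 13.30 s.
Horizontal: R = v_x · t = 41.24 × 13.30 = 548 m.

548 m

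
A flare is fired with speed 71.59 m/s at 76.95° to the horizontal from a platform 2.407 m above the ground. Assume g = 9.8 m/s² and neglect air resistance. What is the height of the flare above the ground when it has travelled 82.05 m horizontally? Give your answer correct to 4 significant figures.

230.2 m

v_x = 71.59 cos 76.95° = 16.165 m/s, v_y0 = 71.59 sin 76.95° = 69.741 m/s.
Time to reach x = 82.05 m: t = x / v_x = 82.05 / 16.165 = 5.0758 s.
y = 2.407 + v_y0 t − ½ g t² = 2.407 + 69.741×5.0758 − 4.900×5.0758² = 230.2 m.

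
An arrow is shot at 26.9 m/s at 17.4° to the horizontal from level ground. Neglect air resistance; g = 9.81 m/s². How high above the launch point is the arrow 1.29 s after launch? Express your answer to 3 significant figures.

v_y0 = 26.9 sin 17.4° = 8.044 m/s.
y(t) = v_y0 t − ½ g t² = 8.044×1.29 − 4.905×1.29² = 2.21 m.

2.21 m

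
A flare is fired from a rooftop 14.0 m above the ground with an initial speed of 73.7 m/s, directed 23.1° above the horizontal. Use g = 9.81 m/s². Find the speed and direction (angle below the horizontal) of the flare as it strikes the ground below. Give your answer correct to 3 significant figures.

v_x = 73.7 cos 23.1° = 67.79 m/s (constant).
|v_y| at impact = √((28.92)² + 2×9.81×14.0) = 33.33 m/s.
Speed = √(67.79² + 33.33²) = 75.5 m/s; angle = arctan(33.33/67.79) = 26.2° below horizontal.

75.5 m/s at 26.2° below the horizontal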